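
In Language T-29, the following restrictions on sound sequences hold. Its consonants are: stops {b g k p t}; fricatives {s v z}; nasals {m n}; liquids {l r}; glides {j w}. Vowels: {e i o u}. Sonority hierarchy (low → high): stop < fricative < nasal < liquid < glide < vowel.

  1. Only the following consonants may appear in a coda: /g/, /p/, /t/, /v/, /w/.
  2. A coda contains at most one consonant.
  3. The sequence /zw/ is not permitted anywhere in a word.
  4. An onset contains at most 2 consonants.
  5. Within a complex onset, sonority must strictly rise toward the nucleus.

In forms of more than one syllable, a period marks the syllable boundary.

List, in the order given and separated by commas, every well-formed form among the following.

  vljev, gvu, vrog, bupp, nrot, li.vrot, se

vljev — violates constraint 4: syllable 1 onset /vlj/ has 3 consonants (> 2) → ill-formed
gvu — σ1 onset /gv/ (1→2 rises), coda /∅/ ok → well-formed
vrog — σ1 onset /vr/ (2→4 rises), coda /g/ ok → well-formed
bupp — violates constraint 2: syllable 1 coda /pp/ has 2 consonants (> 1) → ill-formed
nrot — σ1 onset /nr/ (3→4 rises), coda /t/ ok → well-formed
li.vrot — σ1 onset /l/, coda /∅/ ok; σ2 onset /vr/ (2→4 rises), coda /t/ ok → well-formed
se — σ1 onset /s/, coda /∅/ ok → well-formed

gvu, vrog, nrot, li.vrot, se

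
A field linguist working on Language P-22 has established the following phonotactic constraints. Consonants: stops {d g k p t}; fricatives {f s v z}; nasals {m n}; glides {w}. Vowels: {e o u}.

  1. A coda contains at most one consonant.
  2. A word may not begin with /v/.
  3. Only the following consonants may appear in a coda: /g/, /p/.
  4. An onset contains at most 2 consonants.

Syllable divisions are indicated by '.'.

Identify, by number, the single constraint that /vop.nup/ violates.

2

/vop.nup/: word begins with /v/.
This is a violation of constraint 2: "A word may not begin with /v/."
The remaining constraints (1, 3, 4) are satisfied.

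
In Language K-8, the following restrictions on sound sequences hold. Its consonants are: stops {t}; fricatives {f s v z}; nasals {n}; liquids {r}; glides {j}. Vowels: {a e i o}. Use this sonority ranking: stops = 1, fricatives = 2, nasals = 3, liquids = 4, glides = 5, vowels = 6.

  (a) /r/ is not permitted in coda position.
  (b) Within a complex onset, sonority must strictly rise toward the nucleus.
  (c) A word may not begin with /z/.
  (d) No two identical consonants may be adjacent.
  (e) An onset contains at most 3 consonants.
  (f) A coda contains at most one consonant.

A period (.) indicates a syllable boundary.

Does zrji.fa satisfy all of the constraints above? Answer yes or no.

no

zrji.fa — violates constraint (c): word begins with /z/ → not permitted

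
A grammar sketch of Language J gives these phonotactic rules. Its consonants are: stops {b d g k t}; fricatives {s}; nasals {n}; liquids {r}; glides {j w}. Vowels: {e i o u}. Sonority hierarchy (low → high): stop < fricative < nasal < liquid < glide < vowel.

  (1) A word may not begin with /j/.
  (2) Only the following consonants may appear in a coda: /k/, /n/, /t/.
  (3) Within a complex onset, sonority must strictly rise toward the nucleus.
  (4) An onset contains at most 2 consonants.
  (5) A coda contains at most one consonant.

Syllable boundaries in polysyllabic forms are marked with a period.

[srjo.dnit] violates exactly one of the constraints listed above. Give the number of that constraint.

[srjo.dnit]: syllable 1 onset /srj/ has 3 consonants (> 2).
This is a violation of constraint 4: "An onset contains at most 2 consonants."
The remaining constraints (1, 2, 3, 5) are satisfied.

4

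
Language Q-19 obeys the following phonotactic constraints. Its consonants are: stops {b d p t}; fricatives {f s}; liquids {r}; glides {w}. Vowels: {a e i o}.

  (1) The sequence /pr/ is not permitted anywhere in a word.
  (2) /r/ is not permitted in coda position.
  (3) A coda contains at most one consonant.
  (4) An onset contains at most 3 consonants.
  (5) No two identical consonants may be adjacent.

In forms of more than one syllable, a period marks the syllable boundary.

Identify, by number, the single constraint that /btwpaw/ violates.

/btwpaw/: syllable 1 onset /btwp/ has 4 consonants (> 3).
This is a violation of constraint 4: "An onset contains at most 3 consonants."
The remaining constraints (1, 2, 3, 5) are satisfied.

4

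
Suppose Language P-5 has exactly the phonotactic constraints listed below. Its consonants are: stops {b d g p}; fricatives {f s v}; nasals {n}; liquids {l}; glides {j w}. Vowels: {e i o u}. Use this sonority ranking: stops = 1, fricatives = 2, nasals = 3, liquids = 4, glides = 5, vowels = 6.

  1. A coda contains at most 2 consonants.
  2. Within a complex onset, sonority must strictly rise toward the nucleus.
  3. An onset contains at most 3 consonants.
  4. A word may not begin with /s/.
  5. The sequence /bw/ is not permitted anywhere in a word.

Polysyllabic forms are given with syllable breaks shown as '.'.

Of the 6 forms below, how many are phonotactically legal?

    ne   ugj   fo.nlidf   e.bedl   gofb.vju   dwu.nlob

ne — σ1 onset /n/, coda /∅/ ok → phonotactically legal
ugj — σ1 onset /∅/, coda /gj/ (2C) ok → phonotactically legal
fo.nlidf — σ1 onset /f/, coda /∅/ ok; σ2 onset /nl/ (3→4 rises), coda /df/ (2C) ok → phonotactically legal
e.bedl — σ1 onset /∅/, coda /∅/ ok; σ2 onset /b/, coda /dl/ (2C) ok → phonotactically legal
gofb.vju — σ1 onset /g/, coda /fb/ (2C) ok; σ2 onset /vj/ (2→5 rises), coda /∅/ ok → phonotactically legal
dwu.nlob — σ1 onset /dw/ (1→5 rises), coda /∅/ ok; σ2 onset /nl/ (3→4 rises), coda /b/ ok → phonotactically legal
Phonotactically legal: ne, ugj, fo.nlidf, e.bedl, gofb.vju, dwu.nlob → 6.

6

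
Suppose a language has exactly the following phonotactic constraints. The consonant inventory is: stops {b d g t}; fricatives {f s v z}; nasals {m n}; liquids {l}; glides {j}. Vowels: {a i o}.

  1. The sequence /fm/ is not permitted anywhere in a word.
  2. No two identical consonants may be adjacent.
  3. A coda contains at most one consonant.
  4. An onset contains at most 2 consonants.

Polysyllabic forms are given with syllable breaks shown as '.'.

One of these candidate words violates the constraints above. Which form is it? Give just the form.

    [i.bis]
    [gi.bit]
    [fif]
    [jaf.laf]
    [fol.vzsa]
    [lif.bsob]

[i.bis] — σ1 onset /∅/, coda /∅/ ok; σ2 onset /b/, coda /s/ ok → well-formed
[gi.bit] — σ1 onset /g/, coda /∅/ ok; σ2 onset /b/, coda /t/ ok → well-formed
[fif] — σ1 onset /f/, coda /f/ ok → well-formed
[jaf.laf] — σ1 onset /j/, coda /f/ ok; σ2 onset /l/, coda /f/ ok → well-formed
[fol.vzsa] — violates constraint 4: syllable 2 onset /vzs/ has 3 consonants (> 2) → ill-formed
[lif.bsob] — σ1 onset /l/, coda /f/ ok; σ2 onset /bs/ (2C), coda /b/ ok → well-formed

[fol.vzsa]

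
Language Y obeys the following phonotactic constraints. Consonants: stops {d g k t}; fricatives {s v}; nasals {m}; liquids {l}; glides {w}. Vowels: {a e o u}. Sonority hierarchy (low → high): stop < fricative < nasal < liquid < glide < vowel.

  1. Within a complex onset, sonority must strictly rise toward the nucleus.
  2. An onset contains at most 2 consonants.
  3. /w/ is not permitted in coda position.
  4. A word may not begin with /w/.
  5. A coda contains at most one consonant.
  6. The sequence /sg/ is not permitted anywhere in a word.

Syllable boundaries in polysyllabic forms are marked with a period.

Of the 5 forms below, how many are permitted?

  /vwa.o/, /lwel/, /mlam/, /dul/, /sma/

5

/vwa.o/ — σ1 onset /vw/ (2→5 rises), coda /∅/ ok; σ2 onset /∅/, coda /∅/ ok → permitted
/lwel/ — σ1 onset /lw/ (4→5 rises), coda /l/ ok → permitted
/mlam/ — σ1 onset /ml/ (3→4 rises), coda /m/ ok → permitted
/dul/ — σ1 onset /d/, coda /l/ ok → permitted
/sma/ — σ1 onset /sm/ (2→3 rises), coda /∅/ ok → permitted
Permitted: /vwa.o/, /lwel/, /mlam/, /dul/, /sma/ → 5.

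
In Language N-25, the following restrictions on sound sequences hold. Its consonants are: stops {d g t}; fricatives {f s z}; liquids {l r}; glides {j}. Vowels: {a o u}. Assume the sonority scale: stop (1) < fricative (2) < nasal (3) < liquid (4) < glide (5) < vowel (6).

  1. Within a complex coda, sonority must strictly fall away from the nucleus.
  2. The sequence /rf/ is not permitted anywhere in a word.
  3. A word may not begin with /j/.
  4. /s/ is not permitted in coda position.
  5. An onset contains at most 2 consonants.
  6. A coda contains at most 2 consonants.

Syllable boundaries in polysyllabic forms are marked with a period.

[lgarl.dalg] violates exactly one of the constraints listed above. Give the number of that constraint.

1

[lgarl.dalg]: syllable 1 coda /rl/: /r/ (liquid, 4) → /l/ (liquid, 4) does not fall.
This is a violation of constraint 1: "Within a complex coda, sonority must strictly fall away from the nucleus."
The remaining constraints (2, 3, 4, 5, 6) are satisfied.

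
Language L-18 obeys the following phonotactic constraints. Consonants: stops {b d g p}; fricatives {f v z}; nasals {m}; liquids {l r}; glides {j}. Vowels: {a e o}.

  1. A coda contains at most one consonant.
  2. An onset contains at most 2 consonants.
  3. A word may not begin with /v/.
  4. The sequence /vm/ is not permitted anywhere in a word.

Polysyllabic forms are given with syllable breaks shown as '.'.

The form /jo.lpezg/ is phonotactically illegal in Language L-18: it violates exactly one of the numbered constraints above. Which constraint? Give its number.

/jo.lpezg/: syllable 2 coda /zg/ has 2 consonants (> 1).
This is a violation of constraint 1: "A coda contains at most one consonant."
The remaining constraints (2, 3, 4) are satisfied.

1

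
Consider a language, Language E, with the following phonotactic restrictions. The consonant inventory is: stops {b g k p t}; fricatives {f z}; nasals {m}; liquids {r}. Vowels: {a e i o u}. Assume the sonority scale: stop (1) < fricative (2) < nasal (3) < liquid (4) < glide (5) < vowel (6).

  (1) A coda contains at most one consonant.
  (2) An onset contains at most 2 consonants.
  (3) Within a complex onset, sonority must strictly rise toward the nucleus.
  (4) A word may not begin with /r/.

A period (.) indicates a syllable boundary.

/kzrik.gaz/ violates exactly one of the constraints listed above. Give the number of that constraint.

/kzrik.gaz/: syllable 1 onset /kzr/ has 3 consonants (> 2).
This is a violation of constraint 2: "An onset contains at most 2 consonants."
The remaining constraints (1, 3, 4) are satisfied.

2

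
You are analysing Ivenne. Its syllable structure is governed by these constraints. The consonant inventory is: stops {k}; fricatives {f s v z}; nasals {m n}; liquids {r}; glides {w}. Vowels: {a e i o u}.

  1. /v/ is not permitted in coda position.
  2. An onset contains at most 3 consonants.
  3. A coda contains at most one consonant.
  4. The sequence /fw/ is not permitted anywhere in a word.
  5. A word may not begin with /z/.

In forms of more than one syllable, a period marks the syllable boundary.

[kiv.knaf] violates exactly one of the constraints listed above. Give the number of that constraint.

1

[kiv.knaf]: syllable 1 coda contains /v/.
This is a violation of constraint 1: "/v/ is not permitted in coda position."
The remaining constraints (2, 3, 4, 5) are satisfied.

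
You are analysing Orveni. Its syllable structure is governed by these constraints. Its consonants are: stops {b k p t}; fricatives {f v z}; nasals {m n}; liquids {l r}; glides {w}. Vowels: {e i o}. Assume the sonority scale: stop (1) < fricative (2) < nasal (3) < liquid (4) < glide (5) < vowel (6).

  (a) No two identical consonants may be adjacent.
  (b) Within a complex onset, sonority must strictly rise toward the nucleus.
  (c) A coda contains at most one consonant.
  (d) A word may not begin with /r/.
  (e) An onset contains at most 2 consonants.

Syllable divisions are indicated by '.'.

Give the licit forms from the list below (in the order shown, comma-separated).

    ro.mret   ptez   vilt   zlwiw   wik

ro.mret — violates constraint (d): word begins with /r/ → illicit
ptez — violates constraint (b): syllable 1 onset /pt/: /p/ (stop, 1) → /t/ (stop, 1) does not rise → illicit
vilt — violates constraint (c): syllable 1 coda /lt/ has 2 consonants (> 1) → illicit
zlwiw — violates constraint (e): syllable 1 onset /zlw/ has 3 consonants (> 2) → illicit
wik — σ1 onset /w/, coda /k/ ok → licit

wik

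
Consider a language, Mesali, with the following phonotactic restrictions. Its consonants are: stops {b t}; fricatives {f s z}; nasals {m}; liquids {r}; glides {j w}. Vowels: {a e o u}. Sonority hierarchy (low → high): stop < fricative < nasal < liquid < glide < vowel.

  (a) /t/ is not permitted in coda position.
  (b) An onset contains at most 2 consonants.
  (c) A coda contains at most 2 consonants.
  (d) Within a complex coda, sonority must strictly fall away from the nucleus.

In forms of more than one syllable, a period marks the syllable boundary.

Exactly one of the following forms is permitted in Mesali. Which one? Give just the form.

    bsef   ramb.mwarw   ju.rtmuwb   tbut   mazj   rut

bsef — σ1 onset /bs/ (2C), coda /f/ ok → permitted
ramb.mwarw — violates constraint (d): syllable 2 coda /rw/: /r/ (liquid, 4) → /w/ (glide, 5) does not fall → not permitted
ju.rtmuwb — violates constraint (b): syllable 2 onset /rtm/ has 3 consonants (> 2) → not permitted
tbut — violates constraint (a): syllable 1 coda contains /t/ → not permitted
mazj — violates constraint (d): syllable 1 coda /zj/: /z/ (fricative, 2) → /j/ (glide, 5) does not fall → not permitted
rut — violates constraint (a): syllable 1 coda contains /t/ → not permitted

bsef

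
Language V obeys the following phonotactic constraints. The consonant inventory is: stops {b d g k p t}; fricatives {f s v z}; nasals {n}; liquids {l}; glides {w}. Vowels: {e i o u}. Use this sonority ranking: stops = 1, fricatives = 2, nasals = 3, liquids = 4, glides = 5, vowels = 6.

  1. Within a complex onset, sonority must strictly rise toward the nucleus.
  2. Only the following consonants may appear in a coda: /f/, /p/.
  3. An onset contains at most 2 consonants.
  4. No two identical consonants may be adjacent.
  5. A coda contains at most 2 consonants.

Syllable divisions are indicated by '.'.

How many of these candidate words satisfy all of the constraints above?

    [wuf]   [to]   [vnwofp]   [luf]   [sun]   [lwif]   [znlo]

4

[wuf] — σ1 onset /w/, coda /f/ ok → licit
[to] — σ1 onset /t/, coda /∅/ ok → licit
[vnwofp] — violates constraint 3: syllable 1 onset /vnw/ has 3 consonants (> 2) → illicit
[luf] — σ1 onset /l/, coda /f/ ok → licit
[sun] — violates constraint 2: syllable 1 coda contains /n/, which is not a licensed coda consonant → illicit
[lwif] — σ1 onset /lw/ (4→5 rises), coda /f/ ok → licit
[znlo] — violates constraint 3: syllable 1 onset /znl/ has 3 consonants (> 2) → illicit
Licit: [wuf], [to], [luf], [lwif] → 4.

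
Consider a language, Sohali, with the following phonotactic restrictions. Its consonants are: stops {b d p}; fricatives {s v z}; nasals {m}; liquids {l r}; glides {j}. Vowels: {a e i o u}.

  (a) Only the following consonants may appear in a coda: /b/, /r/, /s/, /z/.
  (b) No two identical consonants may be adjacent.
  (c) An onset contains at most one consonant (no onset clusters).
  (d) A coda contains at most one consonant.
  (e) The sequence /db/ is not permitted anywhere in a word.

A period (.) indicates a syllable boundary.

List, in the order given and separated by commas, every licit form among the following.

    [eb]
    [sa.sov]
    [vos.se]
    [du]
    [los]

[eb] — σ1 onset /∅/, coda /b/ ok → licit
[sa.sov] — violates constraint (a): syllable 2 coda contains /v/, which is not a licensed coda consonant → illicit
[vos.se] — violates constraint (b): adjacent identical consonants /ss/ → illicit
[du] — σ1 onset /d/, coda /∅/ ok → licit
[los] — σ1 onset /l/, coda /s/ ok → licit

[eb], [du], [los]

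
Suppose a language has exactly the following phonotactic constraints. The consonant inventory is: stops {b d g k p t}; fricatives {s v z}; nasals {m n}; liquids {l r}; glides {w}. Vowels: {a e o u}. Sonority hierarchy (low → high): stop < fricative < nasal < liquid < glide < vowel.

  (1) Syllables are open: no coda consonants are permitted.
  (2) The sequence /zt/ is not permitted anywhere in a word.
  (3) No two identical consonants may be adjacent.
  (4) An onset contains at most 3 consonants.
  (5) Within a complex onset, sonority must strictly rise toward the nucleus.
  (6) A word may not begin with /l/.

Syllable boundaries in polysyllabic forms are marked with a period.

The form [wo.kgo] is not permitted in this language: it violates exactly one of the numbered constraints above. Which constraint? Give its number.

5

[wo.kgo]: syllable 2 onset /kg/: /k/ (stop, 1) → /g/ (stop, 1) does not rise.
This is a violation of constraint 5: "Within a complex onset, sonority must strictly rise toward the nucleus."
The remaining constraints (1, 2, 3, 4, 6) are satisfied.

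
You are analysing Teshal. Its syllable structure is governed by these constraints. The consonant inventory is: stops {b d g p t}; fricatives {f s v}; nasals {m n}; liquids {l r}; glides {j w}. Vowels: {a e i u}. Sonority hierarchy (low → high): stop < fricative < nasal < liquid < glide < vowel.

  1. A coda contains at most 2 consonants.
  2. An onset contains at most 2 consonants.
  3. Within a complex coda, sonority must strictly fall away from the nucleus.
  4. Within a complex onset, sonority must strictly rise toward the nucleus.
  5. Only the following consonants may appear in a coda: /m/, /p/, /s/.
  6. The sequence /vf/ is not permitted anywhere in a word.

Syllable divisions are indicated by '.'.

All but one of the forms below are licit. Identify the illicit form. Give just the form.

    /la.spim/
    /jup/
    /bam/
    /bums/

/la.spim/ — violates constraint 4: syllable 2 onset /sp/: /s/ (fricative, 2) → /p/ (stop, 1) does not rise → illicit
/jup/ — σ1 onset /j/, coda /p/ ok → licit
/bam/ — σ1 onset /b/, coda /m/ ok → licit
/bums/ — σ1 onset /b/, coda /ms/ (3→2 falls) ok → licit

/la.spim/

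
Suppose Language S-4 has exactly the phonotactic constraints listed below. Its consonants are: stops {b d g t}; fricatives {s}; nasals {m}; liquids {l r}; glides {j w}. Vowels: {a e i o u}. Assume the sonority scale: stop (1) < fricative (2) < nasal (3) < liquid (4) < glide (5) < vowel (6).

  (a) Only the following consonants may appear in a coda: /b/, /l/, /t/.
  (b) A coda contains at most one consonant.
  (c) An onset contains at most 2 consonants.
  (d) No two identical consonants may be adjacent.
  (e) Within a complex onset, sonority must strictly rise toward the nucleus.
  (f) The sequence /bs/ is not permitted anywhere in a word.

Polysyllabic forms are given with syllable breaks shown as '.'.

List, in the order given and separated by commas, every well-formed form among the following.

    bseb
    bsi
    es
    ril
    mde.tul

ril

bseb — violates constraint (f): contains banned sequence /bs/ → ill-formed
bsi — violates constraint (f): contains banned sequence /bs/ → ill-formed
es — violates constraint (a): syllable 1 coda contains /s/, which is not a licensed coda consonant → ill-formed
ril — σ1 onset /r/, coda /l/ ok → well-formed
mde.tul — violates constraint (e): syllable 1 onset /md/: /m/ (nasal, 3) → /d/ (stop, 1) does not rise → ill-formed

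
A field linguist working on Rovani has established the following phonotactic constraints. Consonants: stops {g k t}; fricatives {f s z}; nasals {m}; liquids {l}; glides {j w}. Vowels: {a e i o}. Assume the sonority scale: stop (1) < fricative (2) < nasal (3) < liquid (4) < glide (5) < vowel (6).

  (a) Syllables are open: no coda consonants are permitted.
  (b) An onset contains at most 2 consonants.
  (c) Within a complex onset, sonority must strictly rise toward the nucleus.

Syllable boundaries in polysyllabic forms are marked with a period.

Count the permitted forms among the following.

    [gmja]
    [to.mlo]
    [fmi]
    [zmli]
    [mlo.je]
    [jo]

[gmja] — violates constraint (b): syllable 1 onset /gmj/ has 3 consonants (> 2) → not permitted
[to.mlo] — σ1 onset /t/, coda /∅/ ok; σ2 onset /ml/ (3→4 rises), coda /∅/ ok → permitted
[fmi] — σ1 onset /fm/ (2→3 rises), coda /∅/ ok → permitted
[zmli] — violates constraint (b): syllable 1 onset /zml/ has 3 consonants (> 2) → not permitted
[mlo.je] — σ1 onset /ml/ (3→4 rises), coda /∅/ ok; σ2 onset /j/, coda /∅/ ok → permitted
[jo] — σ1 onset /j/, coda /∅/ ok → permitted
Permitted: [to.mlo], [fmi], [mlo.je], [jo] → 4.

4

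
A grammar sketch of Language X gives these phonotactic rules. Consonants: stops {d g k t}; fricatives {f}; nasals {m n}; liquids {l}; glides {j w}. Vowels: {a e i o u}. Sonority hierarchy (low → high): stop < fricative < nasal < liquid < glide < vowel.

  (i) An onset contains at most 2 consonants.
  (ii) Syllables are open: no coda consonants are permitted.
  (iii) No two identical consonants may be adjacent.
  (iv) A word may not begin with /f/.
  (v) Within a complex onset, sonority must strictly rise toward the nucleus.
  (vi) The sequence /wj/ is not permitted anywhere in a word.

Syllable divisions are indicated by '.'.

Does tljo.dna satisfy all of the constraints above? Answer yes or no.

tljo.dna — violates constraint (i): syllable 1 onset /tlj/ has 3 consonants (> 2) → ill-formed

no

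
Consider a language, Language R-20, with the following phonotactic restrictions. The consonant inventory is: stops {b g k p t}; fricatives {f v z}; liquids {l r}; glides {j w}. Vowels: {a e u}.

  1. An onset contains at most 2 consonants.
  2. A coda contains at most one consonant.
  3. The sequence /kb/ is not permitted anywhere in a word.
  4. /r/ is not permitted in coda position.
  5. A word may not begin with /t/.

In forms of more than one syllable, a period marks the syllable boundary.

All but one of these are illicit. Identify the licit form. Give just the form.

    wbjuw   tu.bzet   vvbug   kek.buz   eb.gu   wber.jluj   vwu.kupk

wbjuw — violates constraint 1: syllable 1 onset /wbj/ has 3 consonants (> 2) → illicit
tu.bzet — violates constraint 5: word begins with /t/ → illicit
vvbug — violates constraint 1: syllable 1 onset /vvb/ has 3 consonants (> 2) → illicit
kek.buz — violates constraint 3: contains banned sequence /kb/ → illicit
eb.gu — σ1 onset /∅/, coda /b/ ok; σ2 onset /g/, coda /∅/ ok → licit
wber.jluj — violates constraint 4: syllable 1 coda contains /r/ → illicit
vwu.kupk — violates constraint 2: syllable 2 coda /pk/ has 2 consonants (> 1) → illicit

eb.gu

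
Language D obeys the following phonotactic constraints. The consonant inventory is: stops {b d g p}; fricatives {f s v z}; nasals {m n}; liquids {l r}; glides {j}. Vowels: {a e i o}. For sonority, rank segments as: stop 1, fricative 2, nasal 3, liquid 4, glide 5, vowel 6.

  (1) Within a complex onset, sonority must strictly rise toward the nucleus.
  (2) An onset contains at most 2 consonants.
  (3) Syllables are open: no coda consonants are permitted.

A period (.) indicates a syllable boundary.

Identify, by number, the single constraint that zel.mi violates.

zel.mi: syllable 1 coda /l/ has 1 consonant (> 0).
This is a violation of constraint 3: "Syllables are open: no coda consonants are permitted."
The remaining constraints (1, 2) are satisfied.

3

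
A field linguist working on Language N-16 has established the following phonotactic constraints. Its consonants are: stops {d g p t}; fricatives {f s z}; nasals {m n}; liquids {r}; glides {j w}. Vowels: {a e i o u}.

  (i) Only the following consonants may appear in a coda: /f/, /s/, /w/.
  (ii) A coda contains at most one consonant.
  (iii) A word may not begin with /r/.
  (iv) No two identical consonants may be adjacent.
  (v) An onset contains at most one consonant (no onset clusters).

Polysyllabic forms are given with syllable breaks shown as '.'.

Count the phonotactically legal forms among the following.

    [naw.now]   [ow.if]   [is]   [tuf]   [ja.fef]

5

[naw.now] — σ1 onset /n/, coda /w/ ok; σ2 onset /n/, coda /w/ ok → phonotactically legal
[ow.if] — σ1 onset /∅/, coda /w/ ok; σ2 onset /∅/, coda /f/ ok → phonotactically legal
[is] — σ1 onset /∅/, coda /s/ ok → phonotactically legal
[tuf] — σ1 onset /t/, coda /f/ ok → phonotactically legal
[ja.fef] — σ1 onset /j/, coda /∅/ ok; σ2 onset /f/, coda /f/ ok → phonotactically legal
Phonotactically legal: [naw.now], [ow.if], [is], [tuf], [ja.fef] → 5.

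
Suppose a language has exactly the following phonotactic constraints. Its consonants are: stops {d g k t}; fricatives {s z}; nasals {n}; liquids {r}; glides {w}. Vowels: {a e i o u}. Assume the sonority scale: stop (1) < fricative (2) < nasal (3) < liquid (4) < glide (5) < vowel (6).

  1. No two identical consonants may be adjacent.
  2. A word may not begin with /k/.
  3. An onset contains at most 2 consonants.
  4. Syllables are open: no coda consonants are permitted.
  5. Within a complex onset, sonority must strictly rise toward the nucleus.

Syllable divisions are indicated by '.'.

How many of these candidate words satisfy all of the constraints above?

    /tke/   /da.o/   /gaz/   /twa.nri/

2

/tke/ — violates constraint 5: syllable 1 onset /tk/: /t/ (stop, 1) → /k/ (stop, 1) does not rise → ill-formed
/da.o/ — σ1 onset /d/, coda /∅/ ok; σ2 onset /∅/, coda /∅/ ok → well-formed
/gaz/ — violates constraint 4: syllable 1 coda /z/ has 1 consonant (> 0) → ill-formed
/twa.nri/ — σ1 onset /tw/ (1→5 rises), coda /∅/ ok; σ2 onset /nr/ (3→4 rises), coda /∅/ ok → well-formed
Well-formed: /da.o/, /twa.nri/ → 2.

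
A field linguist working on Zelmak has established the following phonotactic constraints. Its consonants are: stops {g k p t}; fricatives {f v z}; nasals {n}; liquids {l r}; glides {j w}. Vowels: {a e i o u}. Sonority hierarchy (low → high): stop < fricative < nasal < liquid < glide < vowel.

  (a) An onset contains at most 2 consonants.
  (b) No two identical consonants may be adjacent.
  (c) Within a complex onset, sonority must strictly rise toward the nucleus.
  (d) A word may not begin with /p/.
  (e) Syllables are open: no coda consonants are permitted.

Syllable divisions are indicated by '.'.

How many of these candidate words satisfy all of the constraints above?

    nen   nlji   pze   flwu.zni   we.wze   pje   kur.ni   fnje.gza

nen — violates constraint (e): syllable 1 coda /n/ has 1 consonant (> 0) → phonotactically illegal
nlji — violates constraint (a): syllable 1 onset /nlj/ has 3 consonants (> 2) → phonotactically illegal
pze — violates constraint (d): word begins with /p/ → phonotactically illegal
flwu.zni — violates constraint (a): syllable 1 onset /flw/ has 3 consonants (> 2) → phonotactically illegal
we.wze — violates constraint (c): syllable 2 onset /wz/: /w/ (glide, 5) → /z/ (fricative, 2) does not rise → phonotactically illegal
pje — violates constraint (d): word begins with /p/ → phonotactically illegal
kur.ni — violates constraint (e): syllable 1 coda /r/ has 1 consonant (> 0) → phonotactically illegal
fnje.gza — violates constraint (a): syllable 1 onset /fnj/ has 3 consonants (> 2) → phonotactically illegal
No form is phonotactically legal → 0.

0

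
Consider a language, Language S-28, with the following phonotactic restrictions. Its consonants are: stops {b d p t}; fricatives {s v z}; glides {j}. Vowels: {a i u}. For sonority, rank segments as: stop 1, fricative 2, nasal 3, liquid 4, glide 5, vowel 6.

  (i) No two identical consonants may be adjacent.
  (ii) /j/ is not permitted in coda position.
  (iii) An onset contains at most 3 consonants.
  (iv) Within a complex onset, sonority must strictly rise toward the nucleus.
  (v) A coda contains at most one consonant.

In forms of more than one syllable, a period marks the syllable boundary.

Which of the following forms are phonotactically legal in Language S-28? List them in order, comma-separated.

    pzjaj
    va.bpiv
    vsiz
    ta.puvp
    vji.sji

pzjaj — violates constraint (ii): syllable 1 coda contains /j/ → phonotactically illegal
va.bpiv — violates constraint (iv): syllable 2 onset /bp/: /b/ (stop, 1) → /p/ (stop, 1) does not rise → phonotactically illegal
vsiz — violates constraint (iv): syllable 1 onset /vs/: /v/ (fricative, 2) → /s/ (fricative, 2) does not rise → phonotactically illegal
ta.puvp — violates constraint (v): syllable 2 coda /vp/ has 2 consonants (> 1) → phonotactically illegal
vji.sji — σ1 onset /vj/ (2→5 rises), coda /∅/ ok; σ2 onset /sj/ (2→5 rises), coda /∅/ ok → phonotactically legal

vji.sji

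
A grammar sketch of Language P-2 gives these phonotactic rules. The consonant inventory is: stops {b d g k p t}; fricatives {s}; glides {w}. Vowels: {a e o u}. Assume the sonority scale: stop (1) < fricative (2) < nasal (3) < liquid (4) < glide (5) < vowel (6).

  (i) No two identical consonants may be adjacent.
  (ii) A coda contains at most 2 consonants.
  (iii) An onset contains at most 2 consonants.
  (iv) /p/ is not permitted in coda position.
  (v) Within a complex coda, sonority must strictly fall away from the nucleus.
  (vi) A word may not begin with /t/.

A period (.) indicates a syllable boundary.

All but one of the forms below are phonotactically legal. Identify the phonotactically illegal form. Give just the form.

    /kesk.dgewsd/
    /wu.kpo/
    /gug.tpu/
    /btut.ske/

/kesk.dgewsd/

/kesk.dgewsd/ — violates constraint (ii): syllable 2 coda /wsd/ has 3 consonants (> 2) → phonotactically illegal
/wu.kpo/ — σ1 onset /w/, coda /∅/ ok; σ2 onset /kp/ (2C), coda /∅/ ok → phonotactically legal
/gug.tpu/ — σ1 onset /g/, coda /g/ ok; σ2 onset /tp/ (2C), coda /∅/ ok → phonotactically legal
/btut.ske/ — σ1 onset /bt/ (2C), coda /t/ ok; σ2 onset /sk/ (2C), coda /∅/ ok → phonotactically legal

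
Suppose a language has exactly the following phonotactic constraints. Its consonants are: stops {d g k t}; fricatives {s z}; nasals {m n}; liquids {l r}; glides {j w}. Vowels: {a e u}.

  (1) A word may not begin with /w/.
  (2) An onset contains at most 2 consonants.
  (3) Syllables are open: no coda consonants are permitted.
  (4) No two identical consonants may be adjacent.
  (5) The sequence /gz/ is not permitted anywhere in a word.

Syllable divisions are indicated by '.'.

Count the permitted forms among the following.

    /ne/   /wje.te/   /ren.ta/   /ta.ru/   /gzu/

2

/ne/ — σ1 onset /n/, coda /∅/ ok → permitted
/wje.te/ — violates constraint 1: word begins with /w/ → not permitted
/ren.ta/ — violates constraint 3: syllable 1 coda /n/ has 1 consonant (> 0) → not permitted
/ta.ru/ — σ1 onset /t/, coda /∅/ ok; σ2 onset /r/, coda /∅/ ok → permitted
/gzu/ — violates constraint 5: contains banned sequence /gz/ → not permitted
Permitted: /ne/, /ta.ru/ → 2.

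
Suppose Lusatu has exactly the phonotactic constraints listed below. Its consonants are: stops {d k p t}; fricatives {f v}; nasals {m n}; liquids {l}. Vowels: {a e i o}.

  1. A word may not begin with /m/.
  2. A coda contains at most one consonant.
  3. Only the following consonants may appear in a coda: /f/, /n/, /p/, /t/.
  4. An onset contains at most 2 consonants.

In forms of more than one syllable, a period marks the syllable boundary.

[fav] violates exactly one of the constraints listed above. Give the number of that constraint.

3

[fav]: syllable 1 coda contains /v/, which is not a licensed coda consonant.
This is a violation of constraint 3: "Only the following consonants may appear in a coda: /f/, /n/, /p/, /t/."
The remaining constraints (1, 2, 4) are satisfied.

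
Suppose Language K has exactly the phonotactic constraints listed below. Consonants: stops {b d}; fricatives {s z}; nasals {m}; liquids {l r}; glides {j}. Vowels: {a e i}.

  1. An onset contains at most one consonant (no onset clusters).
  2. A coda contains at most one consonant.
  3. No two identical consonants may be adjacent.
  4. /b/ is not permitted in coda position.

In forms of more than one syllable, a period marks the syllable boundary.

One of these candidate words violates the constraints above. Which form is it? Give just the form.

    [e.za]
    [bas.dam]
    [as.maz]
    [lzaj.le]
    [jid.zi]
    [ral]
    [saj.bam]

[lzaj.le]

[e.za] — σ1 onset /∅/, coda /∅/ ok; σ2 onset /z/, coda /∅/ ok → licit
[bas.dam] — σ1 onset /b/, coda /s/ ok; σ2 onset /d/, coda /m/ ok → licit
[as.maz] — σ1 onset /∅/, coda /s/ ok; σ2 onset /m/, coda /z/ ok → licit
[lzaj.le] — violates constraint 1: syllable 1 onset /lz/ has 2 consonants (> 1) → illicit
[jid.zi] — σ1 onset /j/, coda /d/ ok; σ2 onset /z/, coda /∅/ ok → licit
[ral] — σ1 onset /r/, coda /l/ ok → licit
[saj.bam] — σ1 onset /s/, coda /j/ ok; σ2 onset /b/, coda /m/ ok → licit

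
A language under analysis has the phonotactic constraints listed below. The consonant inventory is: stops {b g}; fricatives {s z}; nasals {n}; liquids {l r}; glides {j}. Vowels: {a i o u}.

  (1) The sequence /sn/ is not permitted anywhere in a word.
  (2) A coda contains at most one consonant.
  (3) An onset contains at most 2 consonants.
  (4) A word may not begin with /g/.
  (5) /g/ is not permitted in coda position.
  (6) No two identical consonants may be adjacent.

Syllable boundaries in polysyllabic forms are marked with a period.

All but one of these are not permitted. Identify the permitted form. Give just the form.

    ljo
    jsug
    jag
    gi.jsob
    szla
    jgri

ljo — σ1 onset /lj/ (2C), coda /∅/ ok → permitted
jsug — violates constraint 5: syllable 1 coda contains /g/ → not permitted
jag — violates constraint 5: syllable 1 coda contains /g/ → not permitted
gi.jsob — violates constraint 4: word begins with /g/ → not permitted
szla — violates constraint 3: syllable 1 onset /szl/ has 3 consonants (> 2) → not permitted
jgri — violates constraint 3: syllable 1 onset /jgr/ has 3 consonants (> 2) → not permitted

ljo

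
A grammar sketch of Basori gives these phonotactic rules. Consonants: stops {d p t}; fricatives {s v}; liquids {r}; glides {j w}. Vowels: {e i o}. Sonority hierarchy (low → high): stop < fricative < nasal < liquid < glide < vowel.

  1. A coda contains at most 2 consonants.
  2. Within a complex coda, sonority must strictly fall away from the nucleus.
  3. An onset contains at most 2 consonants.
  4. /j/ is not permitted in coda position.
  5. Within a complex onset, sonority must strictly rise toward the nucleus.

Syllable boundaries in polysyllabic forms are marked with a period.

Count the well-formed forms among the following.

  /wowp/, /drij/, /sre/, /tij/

/wowp/ — σ1 onset /w/, coda /wp/ (5→1 falls) ok → well-formed
/drij/ — violates constraint 4: syllable 1 coda contains /j/ → ill-formed
/sre/ — σ1 onset /sr/ (2→4 rises), coda /∅/ ok → well-formed
/tij/ — violates constraint 4: syllable 1 coda contains /j/ → ill-formed
Well-formed: /wowp/, /sre/ → 2.

2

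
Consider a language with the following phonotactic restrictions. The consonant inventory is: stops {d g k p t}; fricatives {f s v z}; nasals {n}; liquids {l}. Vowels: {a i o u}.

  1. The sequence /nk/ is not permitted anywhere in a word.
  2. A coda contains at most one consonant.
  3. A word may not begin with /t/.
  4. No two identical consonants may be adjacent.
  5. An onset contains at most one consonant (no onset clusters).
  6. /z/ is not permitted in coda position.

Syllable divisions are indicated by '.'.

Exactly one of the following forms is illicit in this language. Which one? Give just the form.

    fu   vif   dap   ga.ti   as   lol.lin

fu — σ1 onset /f/, coda /∅/ ok → licit
vif — σ1 onset /v/, coda /f/ ok → licit
dap — σ1 onset /d/, coda /p/ ok → licit
ga.ti — σ1 onset /g/, coda /∅/ ok; σ2 onset /t/, coda /∅/ ok → licit
as — σ1 onset /∅/, coda /s/ ok → licit
lol.lin — violates constraint 4: adjacent identical consonants /ll/ → illicit

lol.lin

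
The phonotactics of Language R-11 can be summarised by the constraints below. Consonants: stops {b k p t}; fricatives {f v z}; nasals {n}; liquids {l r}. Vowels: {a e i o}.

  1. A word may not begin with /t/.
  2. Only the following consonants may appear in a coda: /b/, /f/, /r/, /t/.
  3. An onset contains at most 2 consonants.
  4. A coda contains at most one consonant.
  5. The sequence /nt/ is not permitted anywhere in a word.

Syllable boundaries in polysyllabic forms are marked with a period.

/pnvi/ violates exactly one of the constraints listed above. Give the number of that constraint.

/pnvi/: syllable 1 onset /pnv/ has 3 consonants (> 2).
This is a violation of constraint 3: "An onset contains at most 2 consonants."
The remaining constraints (1, 2, 4, 5) are satisfied.

3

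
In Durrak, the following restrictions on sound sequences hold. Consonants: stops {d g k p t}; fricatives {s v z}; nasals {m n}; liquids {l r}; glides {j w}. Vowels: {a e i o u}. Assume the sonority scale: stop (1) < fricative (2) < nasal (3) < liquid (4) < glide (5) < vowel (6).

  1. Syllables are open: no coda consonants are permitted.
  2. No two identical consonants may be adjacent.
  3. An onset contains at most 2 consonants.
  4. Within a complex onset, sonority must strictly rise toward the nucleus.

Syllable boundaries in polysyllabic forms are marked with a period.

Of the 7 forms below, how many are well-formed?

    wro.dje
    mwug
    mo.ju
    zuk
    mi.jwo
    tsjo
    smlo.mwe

wro.dje — violates constraint 4: syllable 1 onset /wr/: /w/ (glide, 5) → /r/ (liquid, 4) does not rise → ill-formed
mwug — violates constraint 1: syllable 1 coda /g/ has 1 consonant (> 0) → ill-formed
mo.ju — σ1 onset /m/, coda /∅/ ok; σ2 onset /j/, coda /∅/ ok → well-formed
zuk — violates constraint 1: syllable 1 coda /k/ has 1 consonant (> 0) → ill-formed
mi.jwo — violates constraint 4: syllable 2 onset /jw/: /j/ (glide, 5) → /w/ (glide, 5) does not rise → ill-formed
tsjo — violates constraint 3: syllable 1 onset /tsj/ has 3 consonants (> 2) → ill-formed
smlo.mwe — violates constraint 3: syllable 1 onset /sml/ has 3 consonants (> 2) → ill-formed
Well-formed: mo.ju → 1.

1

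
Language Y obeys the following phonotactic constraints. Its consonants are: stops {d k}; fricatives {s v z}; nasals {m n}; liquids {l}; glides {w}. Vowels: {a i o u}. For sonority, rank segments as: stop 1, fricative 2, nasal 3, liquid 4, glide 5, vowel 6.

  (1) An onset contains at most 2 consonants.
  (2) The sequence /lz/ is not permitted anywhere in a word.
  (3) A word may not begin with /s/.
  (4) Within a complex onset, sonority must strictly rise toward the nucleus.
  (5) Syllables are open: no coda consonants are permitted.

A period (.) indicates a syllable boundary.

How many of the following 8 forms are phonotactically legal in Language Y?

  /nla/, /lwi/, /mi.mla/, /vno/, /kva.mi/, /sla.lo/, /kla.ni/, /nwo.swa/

/nla/ — σ1 onset /nl/ (3→4 rises), coda /∅/ ok → phonotactically legal
/lwi/ — σ1 onset /lw/ (4→5 rises), coda /∅/ ok → phonotactically legal
/mi.mla/ — σ1 onset /m/, coda /∅/ ok; σ2 onset /ml/ (3→4 rises), coda /∅/ ok → phonotactically legal
/vno/ — σ1 onset /vn/ (2→3 rises), coda /∅/ ok → phonotactically legal
/kva.mi/ — σ1 onset /kv/ (1→2 rises), coda /∅/ ok; σ2 onset /m/, coda /∅/ ok → phonotactically legal
/sla.lo/ — violates constraint 3: word begins with /s/ → phonotactically illegal
/kla.ni/ — σ1 onset /kl/ (1→4 rises), coda /∅/ ok; σ2 onset /n/, coda /∅/ ok → phonotactically legal
/nwo.swa/ — σ1 onset /nw/ (3→5 rises), coda /∅/ ok; σ2 onset /sw/ (2→5 rises), coda /∅/ ok → phonotactically legal
Phonotactically legal: /nla/, /lwi/, /mi.mla/, /vno/, /kva.mi/, /kla.ni/, /nwo.swa/ → 7.

7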